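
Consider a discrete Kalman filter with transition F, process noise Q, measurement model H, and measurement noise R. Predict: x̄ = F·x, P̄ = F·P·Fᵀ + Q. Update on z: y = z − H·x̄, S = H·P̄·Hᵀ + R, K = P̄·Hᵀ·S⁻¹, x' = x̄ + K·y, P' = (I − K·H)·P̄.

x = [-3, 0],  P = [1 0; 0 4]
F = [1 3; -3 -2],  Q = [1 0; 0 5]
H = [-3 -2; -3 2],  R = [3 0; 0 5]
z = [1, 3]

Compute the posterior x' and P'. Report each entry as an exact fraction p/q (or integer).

x̄ = F·x = [-3, 9]
P̄ = F·P·Fᵀ + Q = [38 -27; -27 30]
y = z − H·x̄ = [10, -24]
S = H·P̄·Hᵀ + R = [141 222; 222 791]
K = P̄·Hᵀ·S⁻¹ = [-3388/20749 -3456/20749; -4897/20749 5073/20749]
x' = x̄ + K·y = [-13183/20749, 16019/20749]
P' = (I − K·H)·P̄ = [4574/20749 -1779/20749; -1779/20749 10014/20749]

x' = [-13183/20749, 16019/20749]
P' = [4574/20749 -1779/20749; -1779/20749 10014/20749]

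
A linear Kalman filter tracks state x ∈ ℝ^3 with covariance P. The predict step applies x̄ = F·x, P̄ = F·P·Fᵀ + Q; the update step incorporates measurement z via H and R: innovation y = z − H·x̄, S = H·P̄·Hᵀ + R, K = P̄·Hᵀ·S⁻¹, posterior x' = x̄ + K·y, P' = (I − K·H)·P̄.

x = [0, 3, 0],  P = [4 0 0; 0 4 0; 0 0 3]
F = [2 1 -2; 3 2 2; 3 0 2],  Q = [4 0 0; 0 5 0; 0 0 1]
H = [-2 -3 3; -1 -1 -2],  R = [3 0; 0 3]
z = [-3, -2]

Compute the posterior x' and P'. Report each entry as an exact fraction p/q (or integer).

x' = [-23553/18133, 472537/199463, 89775/199463]
P' = [243444/18133 -186012/18133 -27060/18133; -186012/18133 1658576/199463 278921/199463; -27060/18133 278921/199463 106295/199463]

x̄ = F·x = [3, 6, 0]
P̄ = F·P·Fᵀ + Q = [36 20 12; 20 69 48; 12 48 49]
y = z − H·x̄ = [21, 7]
S = H·P̄·Hᵀ + R = [441 241; 241 584]
K = P̄·Hᵀ·S⁻¹ = [-3344/18133 -1104/18133; -15567/199463 -56762/199463; 25814/199463 -64617/199463]
x' = x̄ + K·y = [-23553/18133, 472537/199463, 89775/199463]
P' = (I − K·H)·P̄ = [243444/18133 -186012/18133 -27060/18133; -186012/18133 1658576/199463 278921/199463; -27060/18133 278921/199463 106295/199463]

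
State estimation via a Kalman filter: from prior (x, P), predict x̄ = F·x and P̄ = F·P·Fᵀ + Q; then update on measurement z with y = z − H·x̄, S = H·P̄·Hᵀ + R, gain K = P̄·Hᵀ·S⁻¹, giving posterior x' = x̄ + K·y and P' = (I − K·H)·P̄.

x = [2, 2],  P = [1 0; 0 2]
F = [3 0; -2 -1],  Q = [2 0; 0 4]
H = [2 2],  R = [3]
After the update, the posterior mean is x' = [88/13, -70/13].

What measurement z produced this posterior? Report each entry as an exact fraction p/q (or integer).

x̄ = F·x = [6, -6]
P̄ = F·P·Fᵀ + Q = [11 -6; -6 10]
S = H·P̄·Hᵀ + R = [39]
K = P̄·Hᵀ·S⁻¹ = [10/39; 8/39]
x' − x̄ = [10/13, 8/13] = K·y
y = (KᵀK)⁻¹·Kᵀ·(x' − x̄) = [3]
z = y + H·x̄ = [3] + [0] = [3]

z = [3]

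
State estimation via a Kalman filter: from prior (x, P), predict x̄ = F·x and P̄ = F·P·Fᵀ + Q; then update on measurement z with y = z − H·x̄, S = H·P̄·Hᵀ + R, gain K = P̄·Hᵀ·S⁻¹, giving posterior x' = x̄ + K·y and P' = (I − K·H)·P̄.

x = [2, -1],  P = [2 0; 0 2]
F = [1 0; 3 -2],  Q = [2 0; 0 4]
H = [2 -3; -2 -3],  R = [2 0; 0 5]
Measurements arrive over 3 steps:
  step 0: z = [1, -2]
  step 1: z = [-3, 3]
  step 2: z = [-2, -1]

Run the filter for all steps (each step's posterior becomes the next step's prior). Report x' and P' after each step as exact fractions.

step 0: x̄ = F·x = [2, 8]
step 0: P̄ = F·P·Fᵀ + Q = [4 6; 6 30]
step 0: y = z − H·x̄ = [21, 26]
step 0: S = H·P̄·Hᵀ + R = [216 254; 254 363]
step 0: K = P̄·Hᵀ·S⁻¹ = [1487/6946 -769/3473; -1203/6946 -555/3473]
step 0: x' = x̄ + K·y = [5131/6946, 1445/6946]
step 0: P' = (I − K·H)·P̄ = [1333/3473 393/3473; 393/3473 663/3473]
step 1: x̄ = F·x = [5131/6946, 12503/6946]
step 1: P̄ = F·P·Fᵀ + Q = [8279/3473 3213/3473; 3213/3473 23825/3473]
step 1: y = z − H·x̄ = [6409/6946, 2983/302]
step 1: S = H·P̄·Hᵀ + R = [215931/3473 7883/151; 7883/151 13194/151]
step 1: K = P̄·Hᵀ·S⁻¹ = [1972187/9402217 -1989986/9402217; -1616973/9402217 -1447530/9402217]
step 1: x' = x̄ + K·y = [-10890934/9402217, 1134344/9402217]
step 1: P' = (I − K·H)·P̄ = [3473576/9402217 1000926/9402217; 1000926/9402217 1745266/9402217]
step 2: x̄ = F·x = [-10890934/9402217, -34941490/9402217]
step 2: P̄ = F·P·Fᵀ + Q = [22278010/9402217 8418876/9402217; 8418876/9402217 63841004/9402217]
step 2: y = z − H·x̄ = [-101847036/9402217, -136008555/9402217]
step 2: S = H·P̄·Hᵀ + R = [581458998/9402217 485456996/9402217; 485456996/9402217 811718673/9402217]
step 2: K = P̄·Hᵀ·S⁻¹ = [2635373936/12566856907 -2656938104/12566856907; -2161463454/12566856907 -1933111068/12566856907]
step 2: x' = x̄ + K·y = [-4669486042/12566856907, 4674810662/12566856907]
step 2: P' = (I − K·H)·P̄ = [4638859598/12566856907 1335657108/12566856907; 1335657108/12566856907 2331413708/12566856907]

step 0: x' = [5131/6946, 1445/6946], P' = [1333/3473 393/3473; 393/3473 663/3473]
step 1: x' = [-10890934/9402217, 1134344/9402217], P' = [3473576/9402217 1000926/9402217; 1000926/9402217 1745266/9402217]
step 2: x' = [-4669486042/12566856907, 4674810662/12566856907], P' = [4638859598/12566856907 1335657108/12566856907; 1335657108/12566856907 2331413708/12566856907]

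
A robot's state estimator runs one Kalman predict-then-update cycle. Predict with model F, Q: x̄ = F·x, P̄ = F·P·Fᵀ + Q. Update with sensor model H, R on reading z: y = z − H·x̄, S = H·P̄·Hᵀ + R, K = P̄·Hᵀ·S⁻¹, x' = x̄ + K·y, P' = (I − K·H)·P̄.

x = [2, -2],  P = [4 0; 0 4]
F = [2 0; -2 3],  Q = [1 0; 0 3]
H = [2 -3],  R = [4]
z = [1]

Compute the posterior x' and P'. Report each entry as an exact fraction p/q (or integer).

x̄ = F·x = [4, -10]
P̄ = F·P·Fᵀ + Q = [17 -16; -16 55]
y = z − H·x̄ = [-37]
S = H·P̄·Hᵀ + R = [759]
K = P̄·Hᵀ·S⁻¹ = [82/759; -197/759]
x' = x̄ + K·y = [2/759, -301/759]
P' = (I − K·H)·P̄ = [6179/759 4010/759; 4010/759 2936/759]

x' = [2/759, -301/759]
P' = [6179/759 4010/759; 4010/759 2936/759]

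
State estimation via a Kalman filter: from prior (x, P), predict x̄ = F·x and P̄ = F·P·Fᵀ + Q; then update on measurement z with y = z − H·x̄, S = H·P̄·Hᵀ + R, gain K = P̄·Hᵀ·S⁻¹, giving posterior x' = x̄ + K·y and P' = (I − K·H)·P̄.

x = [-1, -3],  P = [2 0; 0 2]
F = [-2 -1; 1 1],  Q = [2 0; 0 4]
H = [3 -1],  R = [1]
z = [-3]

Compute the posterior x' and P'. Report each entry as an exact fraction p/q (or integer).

x̄ = F·x = [5, -4]
P̄ = F·P·Fᵀ + Q = [12 -6; -6 8]
y = z − H·x̄ = [-22]
S = H·P̄·Hᵀ + R = [153]
K = P̄·Hᵀ·S⁻¹ = [14/51; -26/153]
x' = x̄ + K·y = [-53/51, -40/153]
P' = (I − K·H)·P̄ = [8/17 58/51; 58/51 548/153]

x' = [-53/51, -40/153]
P' = [8/17 58/51; 58/51 548/153]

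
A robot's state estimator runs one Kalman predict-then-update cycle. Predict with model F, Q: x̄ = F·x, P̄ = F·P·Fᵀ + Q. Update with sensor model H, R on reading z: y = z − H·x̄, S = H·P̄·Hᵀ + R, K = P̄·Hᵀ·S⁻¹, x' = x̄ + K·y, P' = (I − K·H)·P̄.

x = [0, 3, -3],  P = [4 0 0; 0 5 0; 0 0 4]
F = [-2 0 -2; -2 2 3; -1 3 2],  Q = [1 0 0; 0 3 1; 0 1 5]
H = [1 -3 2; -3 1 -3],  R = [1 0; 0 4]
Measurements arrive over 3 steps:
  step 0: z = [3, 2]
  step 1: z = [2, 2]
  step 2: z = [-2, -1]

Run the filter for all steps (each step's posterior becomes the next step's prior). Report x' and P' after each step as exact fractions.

step 0: x̄ = F·x = [6, -3, 3]
step 0: P̄ = F·P·Fᵀ + Q = [33 -8 -8; -8 75 63; -8 63 70]
step 0: y = z − H·x̄ = [-18, 32]
step 0: S = H·P̄·Hᵀ + R = [249 -59; -59 532]
step 0: K = P̄·Hᵀ·S⁻¹ = [16915/128987 -18248/128987; -62234/128987 -28723/128987; -37581/128987 -33990/128987]
step 0: x' = x̄ + K·y = [-114484/128987, -185885/128987, -24261/128987]
step 0: P' = (I − K·H)·P̄ = [2048472/128987 -864311/128987 -2312245/128987; -864311/128987 429917/128987 1045914/128987; -2312245/128987 1045914/128987 2706203/128987]
step 1: x̄ = F·x = [277490/128987, -215585/128987, -491693/128987]
step 1: P̄ = F·P·Fᵀ + Q = [649727/128987 -4145252/128987 -3192996/128987; -4145252/128987 81868740/128987 59739736/128987; -3192996/128987 59739736/128987 44373286/128987]
step 1: y = z − H·x̄ = [317115/128987, -169050/128987]
step 1: S = H·P̄·Hᵀ + R = [210313214/128987 130626423/128987; 130626423/128987 96550973/128987]
step 1: K = P̄·Hᵀ·S⁻¹ = [1485943694/25139611439 -1103076929/25139611439; -11518860552/25139611439 -6525623664/25139611439; -5499732442/25139611439 -9171583820/25139611439]
step 1: x' = x̄ + K·y = [59181785510/25139611439, -61784287685/25139611439, -97331997611/25139611439]
step 1: P' = (I − K·H)·P̄ = [79252561462/25139611439 -33341557148/25139611439 -88895644606/25139611439; -33341557148/25139611439 26683748916/25139611439 50936971672/25139611439; -88895644606/25139611439 50936971672/25139611439 118103413590/25139611439]
step 2: x̄ = F·x = [76300424202/25139611439, -533928139223/25139611439, -439198643787/25139611439]
step 2: P̄ = F·P·Fᵀ + Q = [103398354799/25139611439 -284200604576/25139611439 -241689729368/25139611439; -284200604576/25139611439 3506818650659/25139611439 2603550310561/25139611439; -241689729368/25139611439 2603550310561/25139611439 2084393594637/25139611439]
step 2: y = z − H·x̄ = [-849966777175/25139611439, -579906130971/25139611439]
step 2: S = H·P̄·Hᵀ + R = [9523321183969/25139611439 4635242350527/25139611439; 4635242350527/25139611439 5030991276805/25139611439]
step 2: K = P̄·Hᵀ·S⁻¹ = [35244125441781/525590346111022 -18820212061181/525590346111022; -483856542041517/1051180692222044 -275308467093833/1051180692222044; -237954088031437/1051180692222044 -391824867404305/1051180692222044]
step 2: x' = x̄ + K·y = [418868586338340/262795173055511, 192129116000627/525590346111022, -640471756749041/525590346111022]
step 2: P' = (I − K·H)·P̄ = [798488412243381/262795173055511 -678014450470883/525590346111022 -1797888025228815/525590346111022; -678014450470883/525590346111022 1103160580814359/1051180692222044 2090827050671663/1051180692222044; -1797888025228815/525590346111022 2090827050671663/1051180692222044 4815151557220591/1051180692222044]

step 0: x' = [-114484/128987, -185885/128987, -24261/128987], P' = [2048472/128987 -864311/128987 -2312245/128987; -864311/128987 429917/128987 1045914/128987; -2312245/128987 1045914/128987 2706203/128987]
step 1: x' = [59181785510/25139611439, -61784287685/25139611439, -97331997611/25139611439], P' = [79252561462/25139611439 -33341557148/25139611439 -88895644606/25139611439; -33341557148/25139611439 26683748916/25139611439 50936971672/25139611439; -88895644606/25139611439 50936971672/25139611439 118103413590/25139611439]
step 2: x' = [418868586338340/262795173055511, 192129116000627/525590346111022, -640471756749041/525590346111022], P' = [798488412243381/262795173055511 -678014450470883/525590346111022 -1797888025228815/525590346111022; -678014450470883/525590346111022 1103160580814359/1051180692222044 2090827050671663/1051180692222044; -1797888025228815/525590346111022 2090827050671663/1051180692222044 4815151557220591/1051180692222044]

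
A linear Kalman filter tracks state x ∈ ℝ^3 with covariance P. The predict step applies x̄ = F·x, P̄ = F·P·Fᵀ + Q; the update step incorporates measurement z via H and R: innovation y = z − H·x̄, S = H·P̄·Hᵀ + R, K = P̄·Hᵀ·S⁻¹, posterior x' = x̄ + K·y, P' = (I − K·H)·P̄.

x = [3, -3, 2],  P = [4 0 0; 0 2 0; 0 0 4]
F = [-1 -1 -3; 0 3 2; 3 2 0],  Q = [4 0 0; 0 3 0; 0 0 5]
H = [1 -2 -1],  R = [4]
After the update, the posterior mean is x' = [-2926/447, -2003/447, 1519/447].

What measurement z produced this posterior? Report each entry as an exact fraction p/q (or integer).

x̄ = F·x = [-6, -5, 3]
P̄ = F·P·Fᵀ + Q = [46 -30 -16; -30 37 12; -16 12 49]
S = H·P̄·Hᵀ + R = [447]
K = P̄·Hᵀ·S⁻¹ = [122/447; -116/447; -89/447]
x' − x̄ = [-244/447, 232/447, 178/447] = K·y
y = (KᵀK)⁻¹·Kᵀ·(x' − x̄) = [-2]
z = y + H·x̄ = [-2] + [1] = [-1]

z = [-1]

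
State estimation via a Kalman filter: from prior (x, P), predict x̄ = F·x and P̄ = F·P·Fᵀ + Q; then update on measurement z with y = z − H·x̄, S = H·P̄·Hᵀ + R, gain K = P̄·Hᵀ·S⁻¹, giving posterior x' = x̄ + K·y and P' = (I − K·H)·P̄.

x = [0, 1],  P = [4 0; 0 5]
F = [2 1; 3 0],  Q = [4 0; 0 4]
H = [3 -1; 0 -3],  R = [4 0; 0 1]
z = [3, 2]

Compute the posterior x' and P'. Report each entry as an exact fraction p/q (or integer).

x̄ = F·x = [1, 0]
P̄ = F·P·Fᵀ + Q = [25 24; 24 40]
y = z − H·x̄ = [0, 2]
S = H·P̄·Hᵀ + R = [125 -96; -96 361]
K = P̄·Hᵀ·S⁻¹ = [11499/35909 -4104/35909; 32/35909 -11928/35909]
x' = x̄ + K·y = [27701/35909, -23856/35909]
P' = (I − K·H)·P̄ = [15788/35909 1368/35909; 1368/35909 3976/35909]

x' = [27701/35909, -23856/35909]
P' = [15788/35909 1368/35909; 1368/35909 3976/35909]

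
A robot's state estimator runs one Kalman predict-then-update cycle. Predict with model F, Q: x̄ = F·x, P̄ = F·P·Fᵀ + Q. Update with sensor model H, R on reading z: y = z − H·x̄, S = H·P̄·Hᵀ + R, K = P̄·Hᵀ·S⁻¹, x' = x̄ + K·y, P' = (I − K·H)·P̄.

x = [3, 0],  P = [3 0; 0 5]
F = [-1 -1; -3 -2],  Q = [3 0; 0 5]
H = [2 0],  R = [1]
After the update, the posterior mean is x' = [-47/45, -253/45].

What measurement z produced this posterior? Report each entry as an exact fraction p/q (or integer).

x̄ = F·x = [-3, -9]
P̄ = F·P·Fᵀ + Q = [11 19; 19 52]
S = H·P̄·Hᵀ + R = [45]
K = P̄·Hᵀ·S⁻¹ = [22/45; 38/45]
x' − x̄ = [88/45, 152/45] = K·y
y = (KᵀK)⁻¹·Kᵀ·(x' − x̄) = [4]
z = y + H·x̄ = [4] + [-6] = [-2]

z = [-2]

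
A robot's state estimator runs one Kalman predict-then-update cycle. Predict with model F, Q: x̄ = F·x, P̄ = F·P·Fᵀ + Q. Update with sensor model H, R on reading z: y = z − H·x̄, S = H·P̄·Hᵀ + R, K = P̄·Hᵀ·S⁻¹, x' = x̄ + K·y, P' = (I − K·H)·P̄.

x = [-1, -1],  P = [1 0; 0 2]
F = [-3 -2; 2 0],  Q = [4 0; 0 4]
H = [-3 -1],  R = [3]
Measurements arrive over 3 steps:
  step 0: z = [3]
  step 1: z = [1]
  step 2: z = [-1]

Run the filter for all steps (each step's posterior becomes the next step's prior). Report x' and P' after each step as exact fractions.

step 0: x̄ = F·x = [5, -2]
step 0: P̄ = F·P·Fᵀ + Q = [21 -6; -6 8]
step 0: y = z − H·x̄ = [16]
step 0: S = H·P̄·Hᵀ + R = [164]
step 0: K = P̄·Hᵀ·S⁻¹ = [-57/164; 5/82]
step 0: x' = x̄ + K·y = [-23/41, -42/41]
step 0: P' = (I − K·H)·P̄ = [195/164 -207/82; -207/82 303/41]
step 1: x̄ = F·x = [153/41, -46/41]
step 1: P̄ = F·P·Fᵀ + Q = [2291/164 243/82; 243/82 359/41]
step 1: y = z − H·x̄ = [454/41]
step 1: S = H·P̄·Hᵀ + R = [25463/164]
step 1: K = P̄·Hᵀ·S⁻¹ = [-7359/25463; -2894/25463]
step 1: x' = x̄ + K·y = [13533/25463, -60614/25463]
step 1: P' = (I − K·H)·P̄ = [25493/25463 -54402/25463; -54402/25463 171888/25463]
step 2: x̄ = F·x = [80629/25463, 27066/25463]
step 2: P̄ = F·P·Fᵀ + Q = [366017/25463 64650/25463; 64650/25463 203824/25463]
step 2: y = z − H·x̄ = [243490/25463]
step 2: S = H·P̄·Hᵀ + R = [3962266/25463]
step 2: K = P̄·Hᵀ·S⁻¹ = [-1162701/3962266; -198887/1981133]
step 2: x' = x̄ + K·y = [714124/1981133, 203996/1981133]
step 2: P' = (I − K·H)·P̄ = [3863767/3962266 -4051599/1981133; -4051599/1981133 12751458/1981133]

step 0: x' = [-23/41, -42/41], P' = [195/164 -207/82; -207/82 303/41]
step 1: x' = [13533/25463, -60614/25463], P' = [25493/25463 -54402/25463; -54402/25463 171888/25463]
step 2: x' = [714124/1981133, 203996/1981133], P' = [3863767/3962266 -4051599/1981133; -4051599/1981133 12751458/1981133]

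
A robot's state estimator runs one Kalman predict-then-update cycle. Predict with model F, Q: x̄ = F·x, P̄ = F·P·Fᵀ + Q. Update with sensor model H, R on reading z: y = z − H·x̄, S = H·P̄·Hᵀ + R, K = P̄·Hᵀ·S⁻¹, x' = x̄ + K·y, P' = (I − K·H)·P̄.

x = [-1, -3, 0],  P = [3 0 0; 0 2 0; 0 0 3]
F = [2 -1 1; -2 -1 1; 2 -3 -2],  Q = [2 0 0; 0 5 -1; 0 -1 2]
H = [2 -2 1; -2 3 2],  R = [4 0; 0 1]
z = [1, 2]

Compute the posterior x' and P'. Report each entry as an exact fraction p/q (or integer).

x' = [183449/80735, 154788/80735, 36449/80735]
P' = [609437/80735 507354/80735 -153138/80735; 507354/80735 449683/80735 -162666/80735; -153138/80735 -162666/80735 102652/80735]

x̄ = F·x = [1, 5, 7]
P̄ = F·P·Fᵀ + Q = [19 -7 12; -7 22 -13; 12 -13 44]
y = z − H·x̄ = [2, -25]
S = H·P̄·Hᵀ + R = [368 -153; -153 283]
K = P̄·Hᵀ·S⁻¹ = [12757/80735 -3088/80735; -11831/80735 9009/80735; 30427/80735 23582/80735]
x' = x̄ + K·y = [183449/80735, 154788/80735, 36449/80735]
P' = (I − K·H)·P̄ = [609437/80735 507354/80735 -153138/80735; 507354/80735 449683/80735 -162666/80735; -153138/80735 -162666/80735 102652/80735]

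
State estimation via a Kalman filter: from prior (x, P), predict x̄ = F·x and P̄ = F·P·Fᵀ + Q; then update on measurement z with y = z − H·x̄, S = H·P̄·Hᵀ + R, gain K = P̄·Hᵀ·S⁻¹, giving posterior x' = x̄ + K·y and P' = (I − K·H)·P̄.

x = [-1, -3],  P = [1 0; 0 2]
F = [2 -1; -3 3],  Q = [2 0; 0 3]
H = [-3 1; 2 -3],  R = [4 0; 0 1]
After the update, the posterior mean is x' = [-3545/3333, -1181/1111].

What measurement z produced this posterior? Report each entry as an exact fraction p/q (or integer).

x̄ = F·x = [1, -6]
P̄ = F·P·Fᵀ + Q = [8 -12; -12 30]
S = H·P̄·Hᵀ + R = [178 -270; -270 447]
K = P̄·Hᵀ·S⁻¹ = [-342/1111 -232/3333; -213/1111 -412/1111]
x' − x̄ = [-6878/3333, 5485/1111] = K·y
y = (KᵀK)⁻¹·Kᵀ·(x' − x̄) = [11, -19]
z = y + H·x̄ = [11, -19] + [-9, 20] = [2, 1]

z = [2, 1]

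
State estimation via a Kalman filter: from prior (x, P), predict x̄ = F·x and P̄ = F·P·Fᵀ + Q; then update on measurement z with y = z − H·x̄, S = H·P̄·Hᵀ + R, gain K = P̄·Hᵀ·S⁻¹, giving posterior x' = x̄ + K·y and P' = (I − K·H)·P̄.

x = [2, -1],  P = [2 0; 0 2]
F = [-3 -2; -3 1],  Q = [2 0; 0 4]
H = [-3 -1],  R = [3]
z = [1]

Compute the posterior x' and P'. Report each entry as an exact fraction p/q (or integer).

x̄ = F·x = [-4, -7]
P̄ = F·P·Fᵀ + Q = [28 14; 14 24]
y = z − H·x̄ = [-18]
S = H·P̄·Hᵀ + R = [363]
K = P̄·Hᵀ·S⁻¹ = [-98/363; -2/11]
x' = x̄ + K·y = [104/121, -41/11]
P' = (I − K·H)·P̄ = [560/363 -42/11; -42/11 12]

x' = [104/121, -41/11]
P' = [560/363 -42/11; -42/11 12]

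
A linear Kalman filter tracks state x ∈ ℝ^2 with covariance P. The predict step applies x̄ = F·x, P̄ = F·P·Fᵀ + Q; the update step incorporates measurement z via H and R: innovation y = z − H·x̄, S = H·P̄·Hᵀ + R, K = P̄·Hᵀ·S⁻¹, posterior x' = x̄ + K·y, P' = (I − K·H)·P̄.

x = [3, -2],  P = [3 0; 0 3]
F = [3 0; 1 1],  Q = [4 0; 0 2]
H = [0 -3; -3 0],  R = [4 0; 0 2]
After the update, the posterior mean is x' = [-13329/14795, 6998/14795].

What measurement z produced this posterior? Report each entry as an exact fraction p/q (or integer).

z = [-2, 3]

x̄ = F·x = [9, 1]
P̄ = F·P·Fᵀ + Q = [31 9; 9 8]
S = H·P̄·Hᵀ + R = [76 81; 81 281]
K = P̄·Hᵀ·S⁻¹ = [-54/14795 -4881/14795; -4557/14795 -108/14795]
x' − x̄ = [-146484/14795, -7797/14795] = K·y
y = (KᵀK)⁻¹·Kᵀ·(x' − x̄) = [1, 30]
z = y + H·x̄ = [1, 30] + [-3, -27] = [-2, 3]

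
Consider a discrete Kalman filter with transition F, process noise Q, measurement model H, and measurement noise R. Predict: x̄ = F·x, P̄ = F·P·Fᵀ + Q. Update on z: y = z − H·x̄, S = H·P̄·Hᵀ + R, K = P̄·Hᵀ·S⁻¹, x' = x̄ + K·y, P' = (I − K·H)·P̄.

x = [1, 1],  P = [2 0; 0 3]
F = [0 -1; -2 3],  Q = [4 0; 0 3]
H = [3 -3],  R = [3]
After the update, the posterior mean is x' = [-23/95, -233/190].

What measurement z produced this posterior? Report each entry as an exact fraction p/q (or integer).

z = [3]

x̄ = F·x = [-1, 1]
P̄ = F·P·Fᵀ + Q = [7 -9; -9 38]
S = H·P̄·Hᵀ + R = [570]
K = P̄·Hᵀ·S⁻¹ = [8/95; -47/190]
x' − x̄ = [72/95, -423/190] = K·y
y = (KᵀK)⁻¹·Kᵀ·(x' − x̄) = [9]
z = y + H·x̄ = [9] + [-6] = [3]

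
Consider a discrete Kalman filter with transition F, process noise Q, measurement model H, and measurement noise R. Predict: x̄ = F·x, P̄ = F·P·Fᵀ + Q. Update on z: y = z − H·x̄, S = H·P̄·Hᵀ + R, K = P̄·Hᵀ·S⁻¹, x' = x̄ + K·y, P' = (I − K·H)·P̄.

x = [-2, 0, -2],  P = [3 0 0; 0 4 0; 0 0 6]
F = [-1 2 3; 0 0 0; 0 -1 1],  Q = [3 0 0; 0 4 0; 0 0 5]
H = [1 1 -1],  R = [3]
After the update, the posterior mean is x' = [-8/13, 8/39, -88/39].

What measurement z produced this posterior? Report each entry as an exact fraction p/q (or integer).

x̄ = F·x = [-4, 0, -2]
P̄ = F·P·Fᵀ + Q = [76 0 10; 0 4 0; 10 0 15]
S = H·P̄·Hᵀ + R = [78]
K = P̄·Hᵀ·S⁻¹ = [11/13; 2/39; -5/78]
x' − x̄ = [44/13, 8/39, -10/39] = K·y
y = (KᵀK)⁻¹·Kᵀ·(x' − x̄) = [4]
z = y + H·x̄ = [4] + [-2] = [2]

z = [2]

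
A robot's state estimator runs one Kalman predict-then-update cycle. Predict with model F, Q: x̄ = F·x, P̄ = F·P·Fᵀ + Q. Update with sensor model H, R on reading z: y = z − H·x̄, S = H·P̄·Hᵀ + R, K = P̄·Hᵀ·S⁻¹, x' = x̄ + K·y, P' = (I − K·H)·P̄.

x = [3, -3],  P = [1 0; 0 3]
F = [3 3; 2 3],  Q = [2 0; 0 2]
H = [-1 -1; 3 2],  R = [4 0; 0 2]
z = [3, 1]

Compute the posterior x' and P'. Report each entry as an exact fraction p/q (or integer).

x̄ = F·x = [0, -3]
P̄ = F·P·Fᵀ + Q = [38 33; 33 33]
y = z − H·x̄ = [0, 7]
S = H·P̄·Hᵀ + R = [141 -345; -345 872]
K = P̄·Hᵀ·S⁻¹ = [188/3927 295/1309; -19/119 15/119]
x' = x̄ + K·y = [295/187, -36/17]
P' = (I − K·H)·P̄ = [3274/3927 -122/119; -122/119 198/119]

x' = [295/187, -36/17]
P' = [3274/3927 -122/119; -122/119 198/119]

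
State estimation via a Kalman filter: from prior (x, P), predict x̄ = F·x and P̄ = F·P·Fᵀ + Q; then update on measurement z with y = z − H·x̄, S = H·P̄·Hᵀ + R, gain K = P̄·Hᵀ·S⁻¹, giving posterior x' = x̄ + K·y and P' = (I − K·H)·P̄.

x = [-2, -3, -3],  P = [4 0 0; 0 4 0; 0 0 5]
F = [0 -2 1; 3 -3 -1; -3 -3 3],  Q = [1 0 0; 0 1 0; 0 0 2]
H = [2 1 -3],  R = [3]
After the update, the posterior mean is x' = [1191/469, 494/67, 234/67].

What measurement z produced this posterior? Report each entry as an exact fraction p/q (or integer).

z = [2]

x̄ = F·x = [3, 6, 6]
P̄ = F·P·Fᵀ + Q = [22 19 39; 19 78 -15; 39 -15 119]
S = H·P̄·Hᵀ + R = [938]
K = P̄·Hᵀ·S⁻¹ = [-27/469; 23/134; -21/67]
x' − x̄ = [-216/469, 92/67, -168/67] = K·y
y = (KᵀK)⁻¹·Kᵀ·(x' − x̄) = [8]
z = y + H·x̄ = [8] + [-6] = [2]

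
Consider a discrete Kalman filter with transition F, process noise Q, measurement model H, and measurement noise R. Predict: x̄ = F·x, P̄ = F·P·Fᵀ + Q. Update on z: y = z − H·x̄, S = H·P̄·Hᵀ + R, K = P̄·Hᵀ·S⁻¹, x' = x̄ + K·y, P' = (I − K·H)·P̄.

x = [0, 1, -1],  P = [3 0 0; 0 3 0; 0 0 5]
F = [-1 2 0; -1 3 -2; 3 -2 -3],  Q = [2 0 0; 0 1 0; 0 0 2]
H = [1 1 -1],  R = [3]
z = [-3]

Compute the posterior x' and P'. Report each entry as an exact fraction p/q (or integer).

x̄ = F·x = [2, 5, 1]
P̄ = F·P·Fᵀ + Q = [17 21 -21; 21 51 3; -21 3 86]
y = z − H·x̄ = [-9]
S = H·P̄·Hᵀ + R = [235]
K = P̄·Hᵀ·S⁻¹ = [59/235; 69/235; -104/235]
x' = x̄ + K·y = [-61/235, 554/235, 1171/235]
P' = (I − K·H)·P̄ = [514/235 864/235 1201/235; 864/235 7224/235 7881/235; 1201/235 7881/235 9394/235]

x' = [-61/235, 554/235, 1171/235]
P' = [514/235 864/235 1201/235; 864/235 7224/235 7881/235; 1201/235 7881/235 9394/235]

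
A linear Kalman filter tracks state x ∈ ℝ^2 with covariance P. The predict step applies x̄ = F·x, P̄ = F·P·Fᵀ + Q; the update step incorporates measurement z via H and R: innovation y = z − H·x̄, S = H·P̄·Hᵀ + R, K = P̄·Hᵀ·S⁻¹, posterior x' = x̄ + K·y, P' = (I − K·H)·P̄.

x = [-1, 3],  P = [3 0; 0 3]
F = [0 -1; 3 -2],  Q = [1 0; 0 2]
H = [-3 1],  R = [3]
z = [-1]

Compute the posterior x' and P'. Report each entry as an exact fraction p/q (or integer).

x̄ = F·x = [-3, -9]
P̄ = F·P·Fᵀ + Q = [4 6; 6 41]
y = z − H·x̄ = [-1]
S = H·P̄·Hᵀ + R = [44]
K = P̄·Hᵀ·S⁻¹ = [-3/22; 23/44]
x' = x̄ + K·y = [-63/22, -419/44]
P' = (I − K·H)·P̄ = [35/11 201/22; 201/22 1275/44]

x' = [-63/22, -419/44]
P' = [35/11 201/22; 201/22 1275/44]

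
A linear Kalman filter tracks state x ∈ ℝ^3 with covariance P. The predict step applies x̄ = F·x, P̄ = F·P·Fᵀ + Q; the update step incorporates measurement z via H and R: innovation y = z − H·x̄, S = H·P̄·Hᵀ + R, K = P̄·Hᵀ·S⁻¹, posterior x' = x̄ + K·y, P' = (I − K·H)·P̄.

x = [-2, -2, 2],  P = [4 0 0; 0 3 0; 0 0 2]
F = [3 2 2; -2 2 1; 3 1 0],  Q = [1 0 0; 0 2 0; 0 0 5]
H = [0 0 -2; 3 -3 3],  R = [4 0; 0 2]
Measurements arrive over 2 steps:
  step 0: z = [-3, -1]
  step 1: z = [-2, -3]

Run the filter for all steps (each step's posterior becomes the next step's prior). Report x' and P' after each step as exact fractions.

step 0: x̄ = F·x = [-6, 2, -8]
step 0: P̄ = F·P·Fᵀ + Q = [57 -8 42; -8 32 -18; 42 -18 44]
step 0: y = z − H·x̄ = [-19, 47]
step 0: S = H·P̄·Hᵀ + R = [180 -624; -624 2423]
step 0: K = P̄·Hᵀ·S⁻¹ = [-269/3897 149/1299; -593/1299 -82/433; -4634/11691 104/3897]
step 0: x' = x̄ + K·y = [2738/3897, 2303/1299, 9182/11691]
step 0: P' = (I − K·H)·P̄ = [18682/1299 6254/433 538/3897; 6254/433 6704/433 1186/1299; 538/3897 1186/1299 9268/11691]
step 1: x̄ = F·x = [84460/11691, 34208/11691, 5041/1299]
step 1: P̄ = F·P·Fᵀ + Q = [4417093/11691 133886/11691 380668/1299; 133886/11691 114610/11691 4904/1299; 380668/1299 4904/1299 102439/433]
step 1: y = z − H·x̄ = [7484/1299, -107312/3897]
step 1: S = H·P̄·Hᵀ + R = [411488/433 -1366162/433; -1366162/433 13796134/1299]
step 1: K = P̄·Hᵀ·S⁻¹ = [10988673/89778010 4282924/19238145; -9369018/44889005 -1163368/19238145; -31092871/89778010 292749/6412715]
step 1: x' = x̄ + K·y = [726819022/404001045, 1369058456/404001045, 28201049/44889005]
step 1: P' = (I − K·H)·P̄ = [3695336251/404001045 3536477258/404001045 -10988673/44889005; 3536477258/404001045 3721406734/404001045 18738036/44889005; -10988673/44889005 18738036/44889005 31092871/44889005]

step 0: x' = [2738/3897, 2303/1299, 9182/11691], P' = [18682/1299 6254/433 538/3897; 6254/433 6704/433 1186/1299; 538/3897 1186/1299 9268/11691]
step 1: x' = [726819022/404001045, 1369058456/404001045, 28201049/44889005], P' = [3695336251/404001045 3536477258/404001045 -10988673/44889005; 3536477258/404001045 3721406734/404001045 18738036/44889005; -10988673/44889005 18738036/44889005 31092871/44889005]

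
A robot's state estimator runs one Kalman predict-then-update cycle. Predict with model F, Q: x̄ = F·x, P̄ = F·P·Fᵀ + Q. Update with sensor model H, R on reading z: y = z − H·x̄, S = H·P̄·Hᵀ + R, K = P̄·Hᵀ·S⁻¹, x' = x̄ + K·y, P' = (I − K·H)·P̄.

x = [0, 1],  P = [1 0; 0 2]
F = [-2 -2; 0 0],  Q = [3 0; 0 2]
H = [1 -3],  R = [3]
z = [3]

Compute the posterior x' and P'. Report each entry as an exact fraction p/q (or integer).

x' = [1/12, -5/6]
P' = [35/4 5/2; 5/2 1]

x̄ = F·x = [-2, 0]
P̄ = F·P·Fᵀ + Q = [15 0; 0 2]
y = z − H·x̄ = [5]
S = H·P̄·Hᵀ + R = [36]
K = P̄·Hᵀ·S⁻¹ = [5/12; -1/6]
x' = x̄ + K·y = [1/12, -5/6]
P' = (I − K·H)·P̄ = [35/4 5/2; 5/2 1]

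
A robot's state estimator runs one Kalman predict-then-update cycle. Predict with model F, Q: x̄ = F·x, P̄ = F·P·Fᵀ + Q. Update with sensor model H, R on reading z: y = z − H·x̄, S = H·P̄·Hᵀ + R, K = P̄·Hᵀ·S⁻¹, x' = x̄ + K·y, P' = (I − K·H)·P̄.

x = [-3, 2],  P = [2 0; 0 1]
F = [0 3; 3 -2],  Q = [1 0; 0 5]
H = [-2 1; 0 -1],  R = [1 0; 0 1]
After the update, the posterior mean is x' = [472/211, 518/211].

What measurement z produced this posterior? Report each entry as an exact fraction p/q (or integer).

x̄ = F·x = [6, -13]
P̄ = F·P·Fᵀ + Q = [10 -6; -6 27]
S = H·P̄·Hᵀ + R = [92 -39; -39 28]
K = P̄·Hᵀ·S⁻¹ = [-494/1055 -462/1055; 39/1055 -963/1055]
x' − x̄ = [-794/211, 3261/211] = K·y
y = (KᵀK)⁻¹·Kᵀ·(x' − x̄) = [23, -16]
z = y + H·x̄ = [23, -16] + [-25, 13] = [-2, -3]

z = [-2, -3]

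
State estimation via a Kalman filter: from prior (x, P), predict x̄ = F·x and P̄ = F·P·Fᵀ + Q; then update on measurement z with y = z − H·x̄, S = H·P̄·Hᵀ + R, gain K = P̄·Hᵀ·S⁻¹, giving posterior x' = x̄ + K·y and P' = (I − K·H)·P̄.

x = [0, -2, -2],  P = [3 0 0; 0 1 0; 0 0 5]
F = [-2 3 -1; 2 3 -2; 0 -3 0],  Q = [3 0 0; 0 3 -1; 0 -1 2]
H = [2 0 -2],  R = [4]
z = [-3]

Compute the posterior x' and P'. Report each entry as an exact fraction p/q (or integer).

x̄ = F·x = [-4, -2, 6]
P̄ = F·P·Fᵀ + Q = [29 7 -9; 7 44 -10; -9 -10 11]
y = z − H·x̄ = [17]
S = H·P̄·Hᵀ + R = [236]
K = P̄·Hᵀ·S⁻¹ = [19/59; 17/118; -10/59]
x' = x̄ + K·y = [87/59, 53/118, 184/59]
P' = (I − K·H)·P̄ = [267/59 -233/59 229/59; -233/59 2307/59 -250/59; 229/59 -250/59 249/59]

x' = [87/59, 53/118, 184/59]
P' = [267/59 -233/59 229/59; -233/59 2307/59 -250/59; 229/59 -250/59 249/59]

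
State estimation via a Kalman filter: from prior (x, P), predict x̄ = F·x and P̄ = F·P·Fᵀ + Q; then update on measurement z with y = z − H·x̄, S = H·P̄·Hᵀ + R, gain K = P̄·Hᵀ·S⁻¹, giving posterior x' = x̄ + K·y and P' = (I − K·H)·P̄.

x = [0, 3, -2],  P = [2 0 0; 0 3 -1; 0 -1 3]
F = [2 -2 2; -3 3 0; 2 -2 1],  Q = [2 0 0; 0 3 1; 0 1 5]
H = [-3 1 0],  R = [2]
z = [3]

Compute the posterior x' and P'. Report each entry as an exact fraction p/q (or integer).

x' = [-152/161, 45/161, -136/161]
P' = [201/161 522/161 -32/161; 522/161 1644/161 -160/161; -32/161 -160/161 1056/161]

x̄ = F·x = [-10, 9, -8]
P̄ = F·P·Fᵀ + Q = [42 -36 32; -36 48 -32; 32 -32 32]
y = z − H·x̄ = [-36]
S = H·P̄·Hᵀ + R = [644]
K = P̄·Hᵀ·S⁻¹ = [-81/322; 39/161; -32/161]
x' = x̄ + K·y = [-152/161, 45/161, -136/161]
P' = (I − K·H)·P̄ = [201/161 522/161 -32/161; 522/161 1644/161 -160/161; -32/161 -160/161 1056/161]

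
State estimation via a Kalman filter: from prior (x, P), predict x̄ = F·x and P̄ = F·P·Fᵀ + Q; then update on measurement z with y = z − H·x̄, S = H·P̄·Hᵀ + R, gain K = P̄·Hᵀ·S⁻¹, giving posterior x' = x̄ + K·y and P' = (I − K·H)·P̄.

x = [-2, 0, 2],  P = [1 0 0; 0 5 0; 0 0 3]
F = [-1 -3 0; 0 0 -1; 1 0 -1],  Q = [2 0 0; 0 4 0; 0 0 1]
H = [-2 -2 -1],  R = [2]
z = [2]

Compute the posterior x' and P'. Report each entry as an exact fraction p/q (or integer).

x' = [132/47, -436/235, -922/235]
P' = [451/47 -323/47 -218/47; -323/47 1356/235 552/235; -218/47 552/235 1094/235]

x̄ = F·x = [2, -2, -4]
P̄ = F·P·Fᵀ + Q = [48 0 -1; 0 7 3; -1 3 5]
y = z − H·x̄ = [-2]
S = H·P̄·Hᵀ + R = [235]
K = P̄·Hᵀ·S⁻¹ = [-19/47; -17/235; -9/235]
x' = x̄ + K·y = [132/47, -436/235, -922/235]
P' = (I − K·H)·P̄ = [451/47 -323/47 -218/47; -323/47 1356/235 552/235; -218/47 552/235 1094/235]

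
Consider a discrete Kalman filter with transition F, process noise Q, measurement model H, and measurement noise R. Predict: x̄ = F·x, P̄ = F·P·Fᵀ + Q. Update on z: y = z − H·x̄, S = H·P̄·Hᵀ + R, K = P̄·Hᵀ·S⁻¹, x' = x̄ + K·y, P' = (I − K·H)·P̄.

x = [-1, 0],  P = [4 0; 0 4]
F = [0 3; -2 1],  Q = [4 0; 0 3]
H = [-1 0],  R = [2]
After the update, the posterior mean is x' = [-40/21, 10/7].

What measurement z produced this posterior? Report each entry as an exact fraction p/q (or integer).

z = [2]

x̄ = F·x = [0, 2]
P̄ = F·P·Fᵀ + Q = [40 12; 12 23]
S = H·P̄·Hᵀ + R = [42]
K = P̄·Hᵀ·S⁻¹ = [-20/21; -2/7]
x' − x̄ = [-40/21, -4/7] = K·y
y = (KᵀK)⁻¹·Kᵀ·(x' − x̄) = [2]
z = y + H·x̄ = [2] + [0] = [2]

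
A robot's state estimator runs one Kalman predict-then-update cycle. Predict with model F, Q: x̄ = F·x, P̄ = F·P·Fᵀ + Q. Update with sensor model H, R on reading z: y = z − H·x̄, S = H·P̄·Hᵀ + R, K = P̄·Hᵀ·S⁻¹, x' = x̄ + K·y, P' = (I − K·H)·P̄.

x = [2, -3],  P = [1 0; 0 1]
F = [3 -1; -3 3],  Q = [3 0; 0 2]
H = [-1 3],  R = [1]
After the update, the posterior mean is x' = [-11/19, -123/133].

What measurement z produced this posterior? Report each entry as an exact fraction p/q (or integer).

x̄ = F·x = [9, -15]
P̄ = F·P·Fᵀ + Q = [13 -12; -12 20]
S = H·P̄·Hᵀ + R = [266]
K = P̄·Hᵀ·S⁻¹ = [-7/38; 36/133]
x' − x̄ = [-182/19, 1872/133] = K·y
y = (KᵀK)⁻¹·Kᵀ·(x' − x̄) = [52]
z = y + H·x̄ = [52] + [-54] = [-2]

z = [-2]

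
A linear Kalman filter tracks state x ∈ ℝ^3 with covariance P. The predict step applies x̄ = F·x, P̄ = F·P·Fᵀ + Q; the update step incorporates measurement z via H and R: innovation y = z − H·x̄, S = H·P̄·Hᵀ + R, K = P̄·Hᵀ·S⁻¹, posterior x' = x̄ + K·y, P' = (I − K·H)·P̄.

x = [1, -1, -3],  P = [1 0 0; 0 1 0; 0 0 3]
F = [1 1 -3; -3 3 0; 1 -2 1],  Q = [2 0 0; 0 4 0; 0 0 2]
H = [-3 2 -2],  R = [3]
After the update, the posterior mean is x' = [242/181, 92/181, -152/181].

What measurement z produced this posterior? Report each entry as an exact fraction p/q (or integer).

z = [-1]

x̄ = F·x = [9, -6, 0]
P̄ = F·P·Fᵀ + Q = [31 0 -10; 0 22 -9; -10 -9 10]
S = H·P̄·Hᵀ + R = [362]
K = P̄·Hᵀ·S⁻¹ = [-73/362; 31/181; -4/181]
x' − x̄ = [-1387/181, 1178/181, -152/181] = K·y
y = (KᵀK)⁻¹·Kᵀ·(x' − x̄) = [38]
z = y + H·x̄ = [38] + [-39] = [-1]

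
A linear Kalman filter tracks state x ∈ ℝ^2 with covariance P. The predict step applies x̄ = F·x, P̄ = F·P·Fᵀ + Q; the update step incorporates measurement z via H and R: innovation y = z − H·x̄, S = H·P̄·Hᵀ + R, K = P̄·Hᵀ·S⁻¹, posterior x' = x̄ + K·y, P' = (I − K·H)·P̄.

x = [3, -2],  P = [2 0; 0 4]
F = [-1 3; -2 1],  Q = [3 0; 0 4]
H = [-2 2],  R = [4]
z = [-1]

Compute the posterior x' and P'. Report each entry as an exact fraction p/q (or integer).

x̄ = F·x = [-9, -8]
P̄ = F·P·Fᵀ + Q = [41 16; 16 16]
y = z − H·x̄ = [-3]
S = H·P̄·Hᵀ + R = [104]
K = P̄·Hᵀ·S⁻¹ = [-25/52; 0]
x' = x̄ + K·y = [-393/52, -8]
P' = (I − K·H)·P̄ = [441/26 16; 16 16]

x' = [-393/52, -8]
P' = [441/26 16; 16 16]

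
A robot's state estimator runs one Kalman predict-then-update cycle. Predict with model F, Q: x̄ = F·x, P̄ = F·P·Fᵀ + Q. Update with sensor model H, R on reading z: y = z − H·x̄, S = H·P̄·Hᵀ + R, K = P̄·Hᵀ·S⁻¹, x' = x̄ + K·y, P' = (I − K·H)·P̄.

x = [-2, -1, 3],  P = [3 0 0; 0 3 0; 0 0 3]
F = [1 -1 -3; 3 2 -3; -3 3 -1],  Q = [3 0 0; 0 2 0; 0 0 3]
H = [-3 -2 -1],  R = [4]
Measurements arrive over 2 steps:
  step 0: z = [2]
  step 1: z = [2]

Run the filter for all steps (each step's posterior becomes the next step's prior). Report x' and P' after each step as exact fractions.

step 0: x̄ = F·x = [-10, -17, 0]
step 0: P̄ = F·P·Fᵀ + Q = [36 30 -9; 30 68 0; -9 0 60]
step 0: y = z − H·x̄ = [-62]
step 0: S = H·P̄·Hᵀ + R = [966]
step 0: K = P̄·Hᵀ·S⁻¹ = [-53/322; -113/483; -11/322]
step 0: x' = x̄ + K·y = [33/161, -1205/483, 341/161]
step 0: P' = (I − K·H)·P̄ = [3165/322 -1159/161 -4647/322; -1159/161 7306/483 -1243/161; -4647/322 -1243/161 18957/322]
step 1: x̄ = F·x = [-1765/483, -5182/483, -235/23]
step 1: P̄ = F·P·Fᵀ + Q = [295825/483 353860/483 112/23; 353860/483 457330/483 3580/23; 112/23 3580/23 8643/23]
step 1: y = z − H·x̄ = [-2804/69]
step 1: S = H·P̄·Hᵀ + R = [1319476/69]
step 1: K = P̄·Hᵀ·S⁻¹ = [-228221/1319476; -73265/329869; -48417/1319476]
step 1: x' = x̄ + K·y = [7792198/2309083, -3932402/2309083, -2878512/329869]
step 1: P' = (I − K·H)·P̄ = [373046577/9236332 -4591835/2309083 -153716409/1319476; -4591835/2309083 8140630/2309083 -64905/329869; -153716409/1319476 -64905/329869 461862135/1319476]

step 0: x' = [33/161, -1205/483, 341/161], P' = [3165/322 -1159/161 -4647/322; -1159/161 7306/483 -1243/161; -4647/322 -1243/161 18957/322]
step 1: x' = [7792198/2309083, -3932402/2309083, -2878512/329869], P' = [373046577/9236332 -4591835/2309083 -153716409/1319476; -4591835/2309083 8140630/2309083 -64905/329869; -153716409/1319476 -64905/329869 461862135/1319476]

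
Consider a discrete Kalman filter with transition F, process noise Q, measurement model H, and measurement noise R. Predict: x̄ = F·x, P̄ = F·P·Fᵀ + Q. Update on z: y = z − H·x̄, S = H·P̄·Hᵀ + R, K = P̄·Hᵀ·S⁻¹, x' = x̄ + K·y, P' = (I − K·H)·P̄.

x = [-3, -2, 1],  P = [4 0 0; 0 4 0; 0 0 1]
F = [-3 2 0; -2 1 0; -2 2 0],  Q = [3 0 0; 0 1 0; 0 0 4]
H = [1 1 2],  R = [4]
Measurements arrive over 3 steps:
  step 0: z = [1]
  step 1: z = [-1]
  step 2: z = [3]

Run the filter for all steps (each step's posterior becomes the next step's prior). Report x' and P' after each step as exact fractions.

step 0: x' = [179/136, 241/136, -1], P' = [2031/544 541/544 -7/4; 541/544 1223/544 -5/4; -7/4 -5/4 2]
step 1: x' = [-9394/10583, -12341/10583, 5682/10583], P' = [158619/42332 42545/42332 -18584/10583; 42545/42332 94131/42332 -12932/10583; -18584/10583 -12932/10583 20848/10583]
step 2: x' = [359380/273247, 1010749/819741, 56124/273247], P' = [4096143/1092988 1098857/1092988 -479863/273247; 1098857/1092988 7288381/3278964 -333629/273247; -479863/273247 -333629/273247 538004/273247]

step 0: x̄ = F·x = [5, 4, 2]
step 0: P̄ = F·P·Fᵀ + Q = [55 32 40; 32 21 24; 40 24 36]
step 0: y = z − H·x̄ = [-12]
step 0: S = H·P̄·Hᵀ + R = [544]
step 0: K = P̄·Hᵀ·S⁻¹ = [167/544; 101/544; 1/4]
step 0: x' = x̄ + K·y = [179/136, 241/136, -1]
step 0: P' = (I − K·H)·P̄ = [2031/544 541/544 -7/4; 541/544 1223/544 -5/4; -7/4 -5/4 2]
step 1: x̄ = F·x = [-55/136, -117/136, 31/34]
step 1: P̄ = F·P·Fᵀ + Q = [18311/544 10845/544 2917/136; 10845/544 7727/544 1831/136; 2917/136 1831/136 679/34]
step 1: y = z − H·x̄ = [-53/34]
step 1: S = H·P̄·Hᵀ + R = [10583/34]
step 1: K = P̄·Hᵀ·S⁻¹ = [13123/42332; 8305/42332; 2545/10583]
step 1: x' = x̄ + K·y = [-9394/10583, -12341/10583, 5682/10583]
step 1: P' = (I − K·H)·P̄ = [158619/42332 42545/42332 -18584/10583; 42545/42332 94131/42332 -12932/10583; -18584/10583 -12932/10583 20848/10583]
step 2: x̄ = F·x = [3500/10583, 6447/10583, -5894/10583]
step 2: P̄ = F·P·Fᵀ + Q = [1420551/42332 842161/42332 225697/10583; 842161/42332 600759/42332 141867/10583; 225697/10583 141867/10583 209992/10583]
step 2: y = z − H·x̄ = [33590/10583]
step 2: S = H·P̄·Hᵀ + R = [3278964/10583]
step 2: K = P̄·Hᵀ·S⁻¹ = [84756/273247; 161116/819741; 65629/273247]
step 2: x' = x̄ + K·y = [359380/273247, 1010749/819741, 56124/273247]
step 2: P' = (I − K·H)·P̄ = [4096143/1092988 1098857/1092988 -479863/273247; 1098857/1092988 7288381/3278964 -333629/273247; -479863/273247 -333629/273247 538004/273247]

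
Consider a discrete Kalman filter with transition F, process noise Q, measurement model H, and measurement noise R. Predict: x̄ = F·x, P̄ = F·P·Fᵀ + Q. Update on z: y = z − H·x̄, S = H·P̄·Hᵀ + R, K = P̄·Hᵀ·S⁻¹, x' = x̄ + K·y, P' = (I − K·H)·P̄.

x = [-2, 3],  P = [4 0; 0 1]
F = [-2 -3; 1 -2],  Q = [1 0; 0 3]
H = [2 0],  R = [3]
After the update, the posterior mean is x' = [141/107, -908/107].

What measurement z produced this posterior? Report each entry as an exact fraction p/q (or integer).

x̄ = F·x = [-5, -8]
P̄ = F·P·Fᵀ + Q = [26 -2; -2 11]
S = H·P̄·Hᵀ + R = [107]
K = P̄·Hᵀ·S⁻¹ = [52/107; -4/107]
x' − x̄ = [676/107, -52/107] = K·y
y = (KᵀK)⁻¹·Kᵀ·(x' − x̄) = [13]
z = y + H·x̄ = [13] + [-10] = [3]

z = [3]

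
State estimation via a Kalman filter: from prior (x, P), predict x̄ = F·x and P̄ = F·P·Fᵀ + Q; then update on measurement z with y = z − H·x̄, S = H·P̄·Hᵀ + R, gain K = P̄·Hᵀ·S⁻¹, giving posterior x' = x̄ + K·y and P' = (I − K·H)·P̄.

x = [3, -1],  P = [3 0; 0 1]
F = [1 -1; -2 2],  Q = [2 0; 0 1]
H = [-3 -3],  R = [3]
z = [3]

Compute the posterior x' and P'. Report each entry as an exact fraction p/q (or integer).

x̄ = F·x = [4, -8]
P̄ = F·P·Fᵀ + Q = [6 -8; -8 17]
y = z − H·x̄ = [-9]
S = H·P̄·Hᵀ + R = [66]
K = P̄·Hᵀ·S⁻¹ = [1/11; -9/22]
x' = x̄ + K·y = [35/11, -95/22]
P' = (I − K·H)·P̄ = [60/11 -61/11; -61/11 131/22]

x' = [35/11, -95/22]
P' = [60/11 -61/11; -61/11 131/22]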